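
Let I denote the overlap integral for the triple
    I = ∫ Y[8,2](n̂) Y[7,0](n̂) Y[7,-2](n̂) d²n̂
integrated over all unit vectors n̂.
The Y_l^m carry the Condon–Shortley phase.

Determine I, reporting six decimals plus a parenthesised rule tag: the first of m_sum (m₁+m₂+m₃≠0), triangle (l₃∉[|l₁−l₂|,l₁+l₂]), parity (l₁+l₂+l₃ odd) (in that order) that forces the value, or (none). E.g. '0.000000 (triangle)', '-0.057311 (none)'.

-0.040813 (none)

Checks pass: Σm=0; 22 even; l₃=7∈[1,15].
(2·8+1)(2·7+1)(2·7+1) = 3825
Δ: 8! 8! 6! / 23! → 1/22086194130
sum: t=1:−1/18289152000 t=2:+1/248832000 t=3:−1/24883200 t=4:+1/11943936 t=5:−1/24883200 t=6:+1/248832000 t=7:−1/18289152000 = 11/975421440
3j²(8 7 7; 0 0 0) = Δ·Π!·Σ² = 1750/289731  (sign -1)
sum: t=1:−1/2612736000 t=2:+1/99532800 t=3:−1/24883200 t=4:+1/29859840 t=5:−1/174182400 t=6:+1/6967296000 = -11/4180377600
3j²(8 7 7; 2 0 -2) = Δ·Π!·Σ² = 175/193154  (sign +1)
combine: 4πI² = 3825·1750/289731·175/193154 = 11484375/548653937
take √, sign -1: I = -0.04081309
No selection rule forces the value: the integral is nonzero (none).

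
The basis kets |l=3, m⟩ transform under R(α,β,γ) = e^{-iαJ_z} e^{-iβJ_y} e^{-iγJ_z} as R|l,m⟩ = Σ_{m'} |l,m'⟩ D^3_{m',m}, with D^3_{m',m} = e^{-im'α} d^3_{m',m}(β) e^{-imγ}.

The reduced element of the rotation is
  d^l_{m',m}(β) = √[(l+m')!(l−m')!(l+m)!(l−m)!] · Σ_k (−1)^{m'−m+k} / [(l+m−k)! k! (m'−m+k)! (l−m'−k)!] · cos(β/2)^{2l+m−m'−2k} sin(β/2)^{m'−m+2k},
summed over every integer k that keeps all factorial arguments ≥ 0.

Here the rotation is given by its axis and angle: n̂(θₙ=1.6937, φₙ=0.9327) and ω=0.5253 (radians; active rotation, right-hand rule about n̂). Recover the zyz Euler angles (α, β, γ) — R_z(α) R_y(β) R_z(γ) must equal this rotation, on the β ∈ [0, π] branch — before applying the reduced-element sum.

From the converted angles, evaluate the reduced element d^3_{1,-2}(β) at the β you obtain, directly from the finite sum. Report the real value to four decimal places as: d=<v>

d=-0.0941

Axis–angle → zyz. n̂ = (sinθₙcosφₙ, sinθₙsinφₙ, cosθₙ) = (+0.591174, +0.797172, -0.122594), ω = 0.5253.
R = I cosω + sinω [n̂]ₓ + (1−cosω) n̂n̂ᵀ gives
  R = [+0.912294, +0.125017, +0.389989; +0.002062, +0.950854, -0.309634; -0.409532, +0.283281, +0.867200]
β = atan2(√(R₁₃²+R₂₃²), R₃₃) = 0.521245; α = atan2(R₂₃, R₁₃) mod 2π = 5.612140; γ = atan2(R₃₂, −R₃₁) mod 2π = 0.605147
d^3_{1,-2}(β=0.5212) via the finite sum:
Half-angle: c=0.966230, s=0.257682. N=√(24·2·1·120)=75.894664
The bounds max(0,m−m')=0 and min(l+m,l−m')=1 give 2 terms
  k=0: (−1)^3·75.8947/(12)·0.9662^3·0.2577^3 = -0.097617
  k=1: (−1)^4·75.8947/(24)·0.9662^1·0.2577^5 = +0.003471
d^3_{1,-2}(0.5212) = -0.097617 +0.003471 = -0.094145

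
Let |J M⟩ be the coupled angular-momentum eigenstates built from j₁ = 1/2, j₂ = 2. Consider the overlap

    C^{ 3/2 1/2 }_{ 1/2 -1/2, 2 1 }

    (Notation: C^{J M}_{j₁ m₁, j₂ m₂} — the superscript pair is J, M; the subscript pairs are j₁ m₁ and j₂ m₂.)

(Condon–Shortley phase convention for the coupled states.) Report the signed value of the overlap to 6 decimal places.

√[4·1!0!3!/5! · 0!1!3!1!2!1!] = √(12/5)
  +(−1)^1/∏(1,0,0,2,0,1)! = -1/2  (running -1/2)
⟨..|..⟩ = √(12/5)·(-1/2) = -0.774597

−√(3/5) ≈ -0.774597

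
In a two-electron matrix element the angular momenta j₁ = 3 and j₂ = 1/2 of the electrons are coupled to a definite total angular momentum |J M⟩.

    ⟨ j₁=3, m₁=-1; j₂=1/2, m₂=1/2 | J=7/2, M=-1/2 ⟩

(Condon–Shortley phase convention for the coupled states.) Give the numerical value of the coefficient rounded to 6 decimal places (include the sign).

+√(3/7) ≈ +0.654654

j₁+j₂−J=0  J+j₁−j₂=6  J−j₁+j₂=1  j₁+j₂+J+1=8
(j₁±m₁, j₂±m₂, J±M) = (2,4,1,0,3,4)
P² = 6912/7
sum k=0..0:
  [0] +1/48 = 1/48
S = 1/48
C² = P²·S² = 3/7 ; C = +0.654654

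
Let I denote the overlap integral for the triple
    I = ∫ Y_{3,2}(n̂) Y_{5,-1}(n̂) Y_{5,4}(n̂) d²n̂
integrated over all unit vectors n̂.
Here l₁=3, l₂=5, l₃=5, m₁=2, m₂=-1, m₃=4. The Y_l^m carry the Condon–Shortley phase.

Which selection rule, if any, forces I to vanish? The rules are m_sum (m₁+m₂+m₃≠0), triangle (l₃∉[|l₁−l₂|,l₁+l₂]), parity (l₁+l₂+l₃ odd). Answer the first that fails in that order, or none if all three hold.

m₁+m₂+m₃ = 2 − 1 + 4 = 5  ✗
triangle: |3−5|=2 ≤ l₃=5 ≤ 3+5=8
parity: l₁+l₂+l₃ = 13 is odd

m_sum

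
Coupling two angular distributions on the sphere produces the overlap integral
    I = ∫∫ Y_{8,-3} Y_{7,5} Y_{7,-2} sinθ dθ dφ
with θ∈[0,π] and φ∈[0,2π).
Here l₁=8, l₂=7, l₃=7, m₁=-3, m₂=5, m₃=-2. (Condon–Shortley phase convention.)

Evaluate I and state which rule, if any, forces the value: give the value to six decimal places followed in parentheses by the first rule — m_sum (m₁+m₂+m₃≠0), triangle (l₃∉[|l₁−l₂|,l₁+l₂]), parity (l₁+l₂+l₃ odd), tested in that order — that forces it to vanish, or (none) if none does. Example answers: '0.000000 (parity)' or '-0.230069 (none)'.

Rules hold: Σm=0, L=22 even, 1≤7≤15.
N = 17·15·15 = 3825
Δ = 8!·8!·6!/23! = 1/22086194130
Racah Σ t=1..7: t=1:−1/18289152000 t=2:+1/248832000 t=3:−1/24883200 t=4:+1/11943936 t=5:−1/24883200 t=6:+1/248832000 t=7:−1/18289152000 = 11/975421440
⇒ 3j(8 7 7; 0 0 0)² = 1750/289731, sgn -1
Racah Σ t=6..8: t=6:+1/746496000 t=7:−1/348364800 t=8:+1/1393459200 = -17/20901888000
⇒ 3j(8 7 7; -3 5 -2)² = 34/5681, sgn +1
4πI² = N·(3j₀)²·(3jₘ)² = 4462500/32273761
I = -1·√(0.13827/4π) = -0.10489611
No selection rule forces the value: the integral is nonzero (none).

-0.104896 (none)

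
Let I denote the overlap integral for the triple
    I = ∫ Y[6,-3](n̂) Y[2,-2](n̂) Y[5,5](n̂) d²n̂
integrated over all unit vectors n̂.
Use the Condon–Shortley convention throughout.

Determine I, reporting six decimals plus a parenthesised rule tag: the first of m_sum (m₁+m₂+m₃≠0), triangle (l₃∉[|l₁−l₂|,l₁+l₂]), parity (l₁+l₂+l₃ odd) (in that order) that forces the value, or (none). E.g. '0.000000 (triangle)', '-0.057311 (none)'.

0.000000 (parity)

l₁+l₂+l₃=13 is odd: 3j(l;000)=0 ⇒ I=0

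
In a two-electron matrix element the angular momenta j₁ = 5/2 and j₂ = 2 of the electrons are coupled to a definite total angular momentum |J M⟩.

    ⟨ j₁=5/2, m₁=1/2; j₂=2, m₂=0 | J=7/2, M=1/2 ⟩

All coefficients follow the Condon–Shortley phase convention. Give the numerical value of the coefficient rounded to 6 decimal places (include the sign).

triangle: 1!×4!×3!/9! = 144/362880
(j±m)!: 3!×2!×2!×2!×4!×3! = 6912
prefactor² = (2J+1)×Δ×N² = 768/35
  k=0: +1/(0!×1!×2!×2!×2!×1!) = 1/8
  k=1: −1/(1!×0!×1!×1!×3!×2!) = -1/12
Σ = 1/24  ⇒  CG² = 768/35×(1/24)² = 4/105
CG = +√(4/105) = +0.195180

+0.195180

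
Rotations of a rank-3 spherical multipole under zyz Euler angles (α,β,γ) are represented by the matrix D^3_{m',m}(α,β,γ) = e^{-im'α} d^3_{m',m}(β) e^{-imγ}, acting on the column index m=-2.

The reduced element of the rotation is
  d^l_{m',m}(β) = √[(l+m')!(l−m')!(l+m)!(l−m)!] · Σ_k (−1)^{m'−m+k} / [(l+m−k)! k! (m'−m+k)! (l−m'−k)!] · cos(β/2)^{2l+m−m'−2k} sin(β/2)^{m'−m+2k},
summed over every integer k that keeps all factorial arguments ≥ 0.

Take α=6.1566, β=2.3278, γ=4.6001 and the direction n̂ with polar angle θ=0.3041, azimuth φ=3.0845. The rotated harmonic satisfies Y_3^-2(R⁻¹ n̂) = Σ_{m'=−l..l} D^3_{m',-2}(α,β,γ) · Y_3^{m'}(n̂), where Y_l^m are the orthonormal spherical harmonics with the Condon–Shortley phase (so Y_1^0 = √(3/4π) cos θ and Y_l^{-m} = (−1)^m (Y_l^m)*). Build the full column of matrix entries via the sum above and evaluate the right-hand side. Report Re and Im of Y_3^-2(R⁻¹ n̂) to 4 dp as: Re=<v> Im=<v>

Need the full column D^3_{m',-2} for m'=−3..3 at α=6.1566, β=2.3278, γ=4.6001.
cos(β/2)=0.395761, sin(β/2)=0.918354
d^3_{-3,-2}: single k=1 term ⇒ +0.021840;  D = -0.017972+0.012410i
d^3_{-2,-2}: k∈[0..1] ⇒ +0.003842 -0.103448 = -0.099606;  D = +0.088453-0.045797i
d^3_{-1,-2}: k∈[0..1] ⇒ -0.028195 +0.303640 = +0.275445;  D = -0.258635+0.094750i
d^3_{0,-2}: k∈[0..1] ⇒ +0.113321 -0.610192 = -0.496870;  D = +0.484393-0.110650i
d^3_{1,-2}: k∈[0..1] ⇒ -0.303640 +0.817490 = +0.513850;  D = -0.511385+0.050273i
d^3_{2,-2}: k∈[0..1] ⇒ +0.557026 -0.599873 = -0.042847;  D = +0.042830+0.001225i
d^3_{3,-2}: single k=0 term ⇒ -0.633225;  D = +0.625616+0.097869i
Y_3^{m'}(θ=0.3041,φ=3.0845) and Σ D·Y over m':
  (-0.0180+0.0124i)·(-0.0110-0.0019i)  (+0.0885-0.0458i)·(+0.0869+0.0100i)  (-0.2586+0.0948i)·(-0.3431-0.0196i)  (+0.4844-0.1107i)·(+0.5525+0.0000i)  (-0.5114+0.0503i)·(+0.3431-0.0196i)  (+0.0428+0.0012i)·(+0.0869-0.0100i)  (+0.6256+0.0979i)·(+0.0110-0.0019i)
Y_3^-2(R⁻¹ n̂) = +0.202921-0.064927i

Re=0.2029 Im=-0.0649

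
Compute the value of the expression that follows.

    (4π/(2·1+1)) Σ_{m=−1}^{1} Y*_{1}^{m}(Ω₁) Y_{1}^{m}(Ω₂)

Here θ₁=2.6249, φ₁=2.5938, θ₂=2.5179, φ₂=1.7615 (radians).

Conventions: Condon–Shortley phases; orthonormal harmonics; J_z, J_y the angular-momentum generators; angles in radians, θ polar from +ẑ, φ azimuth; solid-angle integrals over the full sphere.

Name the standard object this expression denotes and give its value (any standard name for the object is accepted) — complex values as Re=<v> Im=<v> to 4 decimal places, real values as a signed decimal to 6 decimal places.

Legendre polynomial (addition theorem), +0.899986

This sum is the spherical-harmonic addition theorem: it equals the Legendre polynomial P_l(cos γ) of the angle γ between the two directions.
Summing Y*_{l m}(θ₁,φ₁)·Y_{l m}(θ₂,φ₂) over m ∈ [−1, 1]; prefactor 4π/(2·1+1) = 4.188790:
  m=-1: (-0.14570 + 0.08889j) × (-0.03825 - 0.19812j) = 0.02318 + 0.02547j  (running Σ = 0.02318 + 0.02547j)
  m=0: (-0.42482 + 0.00000j) × (-0.39661 + 0.00000j) = 0.16849 + 0.00000j  (running Σ = 0.19167 + 0.02547j)
  m=1: (0.14570 + 0.08889j) × (0.03825 - 0.19812j) = 0.02318 - 0.02547j  (running Σ = 0.21486 + 0.00000j)
Total Σ_m = 0.21486 + 0.00000j. Multiply by 4.188790: 0.89999 + 0.00000j. P_1(cos γ) = 0.899986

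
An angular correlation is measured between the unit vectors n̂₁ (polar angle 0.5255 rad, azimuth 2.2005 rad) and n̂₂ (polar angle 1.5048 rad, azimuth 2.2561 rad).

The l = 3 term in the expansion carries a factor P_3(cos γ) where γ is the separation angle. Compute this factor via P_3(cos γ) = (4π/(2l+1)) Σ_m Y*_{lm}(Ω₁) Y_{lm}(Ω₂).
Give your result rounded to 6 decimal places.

Summing Y*_{l m}(θ₁,φ₁)·Y_{l m}(θ₂,φ₂) over m ∈ [−3, 3]; prefactor 4π/(2·3+1) = 1.795196:
  m=-3: (0.050024, 0.016484) × (0.366680, -0.193288) = (0.021529, -0.003625)  (running Σ = (0.021529, -0.003625))
  m=-2: (-0.068164, -0.211781) × (-0.013344, 0.065765) = (0.014837, -0.001657)  (running Σ = (0.036366, -0.005281))
  m=-1: (-0.261768, 0.359245) × (0.199660, 0.244241) = (-0.140007, 0.007792)  (running Σ = (-0.103641, 0.002511))
  m=0: (0.239458, -0.000000) × (-0.073296, 0.000000) = (-0.017551, 0.000000)  (running Σ = (-0.121192, 0.002511))
  m=1: (0.261768, 0.359245) × (-0.199660, 0.244241) = (-0.140007, -0.007792)  (running Σ = (-0.261199, -0.005281))
  m=2: (-0.068164, 0.211781) × (-0.013344, -0.065765) = (0.014837, 0.001657)  (running Σ = (-0.246361, -0.003625))
  m=3: (-0.050024, 0.016484) × (-0.366680, -0.193288) = (0.021529, 0.003625)  (running Σ = (-0.224833, 0.000000))
Σ over m = (-0.224833, 0.000000); ×(4π/7) → (-0.403618, 0.000000). Real part: -0.403618

-0.403618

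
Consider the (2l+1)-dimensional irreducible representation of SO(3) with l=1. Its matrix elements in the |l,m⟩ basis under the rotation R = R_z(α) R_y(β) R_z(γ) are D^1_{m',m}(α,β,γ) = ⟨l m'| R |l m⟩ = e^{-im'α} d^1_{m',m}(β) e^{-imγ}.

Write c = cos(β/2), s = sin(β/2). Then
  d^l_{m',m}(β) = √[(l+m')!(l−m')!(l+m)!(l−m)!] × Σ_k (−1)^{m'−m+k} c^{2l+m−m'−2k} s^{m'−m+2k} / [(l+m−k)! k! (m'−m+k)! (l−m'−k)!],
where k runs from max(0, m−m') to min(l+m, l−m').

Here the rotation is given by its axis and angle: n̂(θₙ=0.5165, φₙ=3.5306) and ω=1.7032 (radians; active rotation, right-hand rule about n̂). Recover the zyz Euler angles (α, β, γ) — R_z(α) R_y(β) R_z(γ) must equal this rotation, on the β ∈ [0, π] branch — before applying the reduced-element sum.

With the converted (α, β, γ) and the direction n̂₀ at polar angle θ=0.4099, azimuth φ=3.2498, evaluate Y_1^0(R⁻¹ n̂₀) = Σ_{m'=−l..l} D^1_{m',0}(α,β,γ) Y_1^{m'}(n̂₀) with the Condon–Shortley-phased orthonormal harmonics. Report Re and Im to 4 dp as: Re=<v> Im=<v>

Re=0.4418 Im=0.0000

Axis–angle → zyz. n̂ = (sinθₙcosφₙ, sinθₙsinφₙ, cosθₙ) = (-0.456943, -0.187299, +0.869553), ω = 1.7032.
R = I cosω + sinω [n̂]ₓ + (1−cosω) n̂n̂ᵀ gives
  R = [+0.104345, -0.765059, -0.635451; +0.958826, -0.092305, +0.268576; -0.264132, -0.637311, +0.723926]
β = atan2(√(R₁₃²+R₂₃²), R₃₃) = 0.761320; α = atan2(R₂₃, R₁₃) mod 2π = 2.741710; γ = atan2(R₃₂, −R₃₁) mod 2π = 5.105288
Need the full column D^1_{m',0} for m'=−1..1 at α=2.7417, β=0.7613, γ=5.1053.
cos(β/2)=0.928420, sin(β/2)=0.371533
d^1_{-1,0}: single k=1 term ⇒ +0.487817;  D = -0.449331+0.189912i
d^1_{0,0}: k∈[0..1] ⇒ +0.861963 -0.138037 = +0.723926;  D = +0.723926+0.000000i
d^1_{1,0}: single k=0 term ⇒ -0.487817;  D = +0.449331+0.189912i
Y_1^{m'}(θ=0.4099,φ=3.2498) and Σ D·Y over m':
  (-0.4493+0.1899i)·(-0.1369+0.0149i)  (+0.7239+0.0000i)·(+0.4481+0.0000i)  (+0.4493+0.1899i)·(+0.1369+0.0149i)
Y_1^0(R⁻¹ n̂) = +0.441772+0.000000i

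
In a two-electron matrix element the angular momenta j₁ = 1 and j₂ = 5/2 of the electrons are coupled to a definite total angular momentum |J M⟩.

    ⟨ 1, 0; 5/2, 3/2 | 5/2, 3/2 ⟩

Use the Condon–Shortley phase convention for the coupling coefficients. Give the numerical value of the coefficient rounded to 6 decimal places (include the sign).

j₁+j₂−J=1  J+j₁−j₂=1  J−j₁+j₂=4  j₁+j₂+J+1=7
(j₁±m₁, j₂±m₂, J±M) = (1,1,4,1,4,1)
P² = 576/35
sum k=0..1:
  [0] +1/24 = 1/24
  [1] −1/6 = -1/6
S = -1/8
C² = P²·S² = 9/35 ; C = -0.507093

-0.507093  (= −√(9/35))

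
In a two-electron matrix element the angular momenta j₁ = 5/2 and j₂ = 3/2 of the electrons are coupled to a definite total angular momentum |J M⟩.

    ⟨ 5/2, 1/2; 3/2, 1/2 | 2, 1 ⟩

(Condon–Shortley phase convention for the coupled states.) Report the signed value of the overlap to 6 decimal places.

−√(25/84) ≈ -0.545545

triangle: 2!×3!×1!/7! = 12/5040
(j±m)!: 3!×2!×2!×1!×3!×1! = 144
prefactor² = (2J+1)×Δ×N² = 12/7
  k=1: −1/(1!×1!×1!×1!×2!×0!) = -1/2
  k=2: +1/(2!×0!×0!×0!×3!×1!) = 1/12
Σ = -5/12  ⇒  CG² = 12/7×(-5/12)² = 25/84
CG = −√(25/84) = -0.545545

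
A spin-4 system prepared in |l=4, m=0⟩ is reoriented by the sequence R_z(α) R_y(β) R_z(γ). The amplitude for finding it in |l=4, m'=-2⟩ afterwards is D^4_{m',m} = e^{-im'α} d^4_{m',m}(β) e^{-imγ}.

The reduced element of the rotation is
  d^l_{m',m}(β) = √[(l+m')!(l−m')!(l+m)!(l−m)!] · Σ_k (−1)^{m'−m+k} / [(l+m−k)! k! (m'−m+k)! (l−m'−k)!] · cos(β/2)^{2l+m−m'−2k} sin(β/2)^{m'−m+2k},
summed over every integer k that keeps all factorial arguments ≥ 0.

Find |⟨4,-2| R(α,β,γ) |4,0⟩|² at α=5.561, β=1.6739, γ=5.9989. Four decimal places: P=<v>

P=0.1311

First d^4_{-2,0}(β=1.6739), then the phase factors e^{-i(-2)α} and e^{-i(0)γ}:
Half-angle: c=0.669731, s=0.742604. N=√(2·720·24·24)=910.735966
k: max(0,(0)−(-2))=2 … min(4+(0),4−(-2))=4
  k=2: (−1)^0·910.7360/(96)·0.6697^6·0.7426^2 = +0.472104
  k=3: (−1)^1·910.7360/(36)·0.6697^4·0.7426^4 = -1.547819
  k=4: (−1)^2·910.7360/(96)·0.6697^2·0.7426^6 = +0.713617
d^4_{-2,0}(1.6739) = +0.472104 -1.547819 +0.713617 = -0.362098
|D^4_{-2,0}|² = |d^4_{-2,0}(β)|² = (-0.362098)² = 0.131115 (the z-rotation phases have unit modulus)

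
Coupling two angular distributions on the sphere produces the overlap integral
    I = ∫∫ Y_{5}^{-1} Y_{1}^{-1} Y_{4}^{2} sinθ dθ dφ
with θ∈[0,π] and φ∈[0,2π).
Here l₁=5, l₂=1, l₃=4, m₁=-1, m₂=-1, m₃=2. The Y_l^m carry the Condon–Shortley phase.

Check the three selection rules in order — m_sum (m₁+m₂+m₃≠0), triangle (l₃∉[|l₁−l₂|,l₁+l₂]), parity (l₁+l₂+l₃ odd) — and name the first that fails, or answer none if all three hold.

azimuthal sum: -1 − 1 + 2 = 0  ✓
4 ≤ 4 ≤ 6 (triangle on l)  ✓
L = 5 + 1 + 4 = 10 (even)  ✓

none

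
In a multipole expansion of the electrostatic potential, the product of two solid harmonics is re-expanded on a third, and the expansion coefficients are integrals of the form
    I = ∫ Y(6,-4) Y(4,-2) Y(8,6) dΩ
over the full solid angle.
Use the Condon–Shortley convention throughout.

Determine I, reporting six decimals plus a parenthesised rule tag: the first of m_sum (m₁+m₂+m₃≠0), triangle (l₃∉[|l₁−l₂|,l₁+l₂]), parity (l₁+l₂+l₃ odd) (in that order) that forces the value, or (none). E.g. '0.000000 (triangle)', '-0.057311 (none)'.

Rules hold: Σm=0, L=18 even, 2≤8≤10.
N = 13·9·17 = 1989
Δ = 2!·10!·6!/19! = 1/23279256
Racah Σ t=0..2: t=0:+1/1658880 t=1:−1/518400 t=2:+1/1658880 = -1/1382400
⇒ 3j(6 4 8; 0 0 0)² = 504/46189, sgn -1
Racah Σ t=0..2: t=0:+1/348364800 t=1:−1/43545600 t=2:+1/116121600 = -1/87091200
⇒ 3j(6 4 8; -4 -2 6)² = 10/969, sgn -1
4πI² = N·(3j₀)²·(3jₘ)² = 15120/67507
I = +1·√(0.223977/4π) = 0.13350470
No selection rule forces the value: the integral is nonzero (none).

0.133505 (none)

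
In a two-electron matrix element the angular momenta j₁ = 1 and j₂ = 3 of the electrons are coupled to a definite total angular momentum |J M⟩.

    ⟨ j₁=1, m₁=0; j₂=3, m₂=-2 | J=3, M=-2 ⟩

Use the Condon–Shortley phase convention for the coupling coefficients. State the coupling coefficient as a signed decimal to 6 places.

+√(1/3) = +0.577350

j₁+j₂−J=1  J+j₁−j₂=1  J−j₁+j₂=5  j₁+j₂+J+1=8
(j₁±m₁, j₂±m₂, J±M) = (1,1,1,5,1,5)
P² = 300
sum k=0..1:
  [0] +1/24 = 1/24
  [1] −1/120 = -1/120
S = 1/30
C² = P²·S² = 1/3 ; C = +0.577350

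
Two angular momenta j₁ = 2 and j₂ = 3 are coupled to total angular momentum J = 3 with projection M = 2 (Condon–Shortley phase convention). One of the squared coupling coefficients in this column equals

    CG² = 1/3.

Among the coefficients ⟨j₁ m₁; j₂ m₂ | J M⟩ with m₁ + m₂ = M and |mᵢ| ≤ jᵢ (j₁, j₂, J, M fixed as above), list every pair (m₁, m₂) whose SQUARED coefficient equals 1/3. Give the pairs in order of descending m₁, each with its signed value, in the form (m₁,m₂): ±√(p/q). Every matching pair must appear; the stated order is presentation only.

(2,0): +√(1/3)

Admissible pairs with m₁+m₂ = M = 2: (-1,3), (0,2), (1,1), (2,0)
  (m₁,m₂)=(2,0): CG² = 1/3, CG = +√(1/3)   ← matches the target
  (m₁,m₂)=(1,1): CG² = 1/4, CG = −√(1/4)
  (m₁,m₂)=(0,2): CG² = 0/1, CG = 0
  (m₁,m₂)=(-1,3): CG² = 5/12, CG = +√(5/12)
Pairs with CG² = 1/3: (2,0): +√(1/3)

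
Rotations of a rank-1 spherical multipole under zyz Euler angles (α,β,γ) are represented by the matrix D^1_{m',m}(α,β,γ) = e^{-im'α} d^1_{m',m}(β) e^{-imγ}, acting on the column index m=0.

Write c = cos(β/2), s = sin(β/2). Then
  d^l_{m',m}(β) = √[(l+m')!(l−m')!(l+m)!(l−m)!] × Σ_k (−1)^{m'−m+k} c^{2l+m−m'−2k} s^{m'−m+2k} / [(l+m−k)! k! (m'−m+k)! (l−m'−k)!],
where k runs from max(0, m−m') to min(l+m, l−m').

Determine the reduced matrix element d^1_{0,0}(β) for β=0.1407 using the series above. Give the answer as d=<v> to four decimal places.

d=0.9901

d^1_{0,0}(β=0.1407) via the finite sum:
With c≡cos(β/2)=0.997526 and s≡sin(β/2)=0.070292, N=[1·1·1·1]^{1/2}=1.000000
The bounds max(0,m−m')=0 and min(l+m,l−m')=1 give 2 terms
  k=0: (−1)^0·1.0000/(1)·0.9975^2·0.0703^0 = +0.995059
  k=1: (−1)^1·1.0000/(1)·0.9975^0·0.0703^2 = -0.004941
d^1_{0,0}(0.1407) = +0.995059 -0.004941 = +0.990118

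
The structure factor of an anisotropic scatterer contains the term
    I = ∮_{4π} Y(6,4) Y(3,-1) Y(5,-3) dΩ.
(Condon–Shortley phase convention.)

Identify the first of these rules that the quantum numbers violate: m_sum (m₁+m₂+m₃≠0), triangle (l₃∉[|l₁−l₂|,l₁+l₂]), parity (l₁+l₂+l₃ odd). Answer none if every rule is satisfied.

none

m₁+m₂+m₃ = 4 − 1 − 3 = 0  ✓
triangle: |6−3|=3 ≤ l₃=5 ≤ 6+3=9  ✓
parity: l₁+l₂+l₃ = 14 is even  ✓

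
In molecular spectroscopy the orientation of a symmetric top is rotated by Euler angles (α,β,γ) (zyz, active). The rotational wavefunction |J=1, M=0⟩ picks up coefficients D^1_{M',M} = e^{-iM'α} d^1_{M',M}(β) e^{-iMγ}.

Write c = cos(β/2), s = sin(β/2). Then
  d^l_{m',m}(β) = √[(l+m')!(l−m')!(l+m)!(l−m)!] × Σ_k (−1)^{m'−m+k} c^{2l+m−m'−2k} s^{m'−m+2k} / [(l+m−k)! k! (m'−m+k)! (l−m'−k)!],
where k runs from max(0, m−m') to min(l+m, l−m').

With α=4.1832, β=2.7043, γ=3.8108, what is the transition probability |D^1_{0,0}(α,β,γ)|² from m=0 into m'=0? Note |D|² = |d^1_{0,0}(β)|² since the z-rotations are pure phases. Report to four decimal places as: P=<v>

D^1_{0,0}(4.1832,2.7043,3.8108) = e^{-i·0·4.1832}·d^1_{0,0}(2.7043)·e^{-i·0·3.8108}. Compute d first:
c=cos(2.704300/2)=0.216908, s=sin(2.704300/2)=0.976192; N=√[1·1·1·1]=1.000000
k∈{0,1} keeps every argument non-negative
  k=0: (−1)^0·1.0000/(1)·0.2169^2·0.9762^0 = +0.047049
  k=1: (−1)^1·1.0000/(1)·0.2169^0·0.9762^2 = -0.952951
d^1_{0,0}(2.7043) = +0.047049 -0.952951 = -0.905902
|D^1_{0,0}|² = |d^1_{0,0}(β)|² = (-0.905902)² = 0.820658 (the z-rotation phases have unit modulus)

P=0.8207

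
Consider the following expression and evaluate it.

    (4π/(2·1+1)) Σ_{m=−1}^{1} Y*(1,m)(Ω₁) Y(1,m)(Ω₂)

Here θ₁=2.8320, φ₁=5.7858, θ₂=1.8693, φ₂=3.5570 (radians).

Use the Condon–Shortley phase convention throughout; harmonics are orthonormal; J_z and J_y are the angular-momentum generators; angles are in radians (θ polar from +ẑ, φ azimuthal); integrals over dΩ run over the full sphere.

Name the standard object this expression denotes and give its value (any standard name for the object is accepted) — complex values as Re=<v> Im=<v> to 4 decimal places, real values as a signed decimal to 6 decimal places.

Legendre polynomial (addition theorem), +0.102030

This sum is the spherical-harmonic addition theorem: it equals the Legendre polynomial P_l(cos γ) of the angle γ between the two directions.
Addition theorem: P_1(cos γ) = (4π/3) Σ_m Y*_{lm}(Ω₁) Y_{lm}(Ω₂), m = −1…1:
  m=-1: (+0.092508-0.050224i) × (-0.302131+0.133263i) = -0.021257+0.027502i  (running Σ = -0.021257+0.027502i)
  m=0: (-0.465373-0.000000i) × (-0.143693+0.000000i) = +0.066871+0.000000i  (running Σ = +0.045614+0.027502i)
  m=1: (-0.092508-0.050224i) × (+0.302131+0.133263i) = -0.021257-0.027502i  (running Σ = +0.024358+0.000000i)
Accumulated sum +0.024358+0.000000i; after 4π/(2l+1) scaling, +0.102030+0.000000i ⇒ P_1 = 0.102030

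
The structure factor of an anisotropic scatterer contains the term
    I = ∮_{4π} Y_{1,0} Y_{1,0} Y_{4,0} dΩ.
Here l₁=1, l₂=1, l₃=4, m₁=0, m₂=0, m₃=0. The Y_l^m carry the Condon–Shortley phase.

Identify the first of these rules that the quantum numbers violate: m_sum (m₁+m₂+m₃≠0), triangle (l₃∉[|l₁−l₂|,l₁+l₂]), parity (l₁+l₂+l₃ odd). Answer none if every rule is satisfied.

azimuthal sum: 0 + 0 + 0 = 0  ✓
l₃ must lie in [0,2]; have l₃=4  ✗
L = 1 + 1 + 4 = 6 (even)

triangle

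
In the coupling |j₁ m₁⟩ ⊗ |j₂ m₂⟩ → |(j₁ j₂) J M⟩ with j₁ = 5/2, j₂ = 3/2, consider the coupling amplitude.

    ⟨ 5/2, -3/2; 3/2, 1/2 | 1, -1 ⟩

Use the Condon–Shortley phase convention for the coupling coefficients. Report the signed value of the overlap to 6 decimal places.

+√(3/10) ≈ +0.547723

j₁+j₂−J=3  J+j₁−j₂=2  J−j₁+j₂=0  j₁+j₂+J+1=6
(j₁±m₁, j₂±m₂, J±M) = (1,4,2,1,0,2)
P² = 24/5
sum k=2..2:
  [2] +1/4 = 1/4
S = 1/4
C² = P²·S² = 3/10 ; C = +0.547723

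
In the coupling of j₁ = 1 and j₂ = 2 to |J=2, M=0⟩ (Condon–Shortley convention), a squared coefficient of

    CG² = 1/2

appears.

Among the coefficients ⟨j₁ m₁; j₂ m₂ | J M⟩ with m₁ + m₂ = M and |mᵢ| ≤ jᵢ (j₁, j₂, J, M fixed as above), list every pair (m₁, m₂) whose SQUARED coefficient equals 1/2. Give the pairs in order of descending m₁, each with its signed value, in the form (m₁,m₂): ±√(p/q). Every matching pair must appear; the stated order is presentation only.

(1,-1): +√(1/2); (-1,1): −√(1/2)

Admissible pairs with m₁+m₂ = M = 0: (-1,1), (0,0), (1,-1)
  (m₁,m₂)=(1,-1): CG² = 1/2, CG = +√(1/2)   ← matches the target
  (m₁,m₂)=(0,0): CG² = 0/1, CG = 0
  (m₁,m₂)=(-1,1): CG² = 1/2, CG = −√(1/2)   ← matches the target
Pairs with CG² = 1/2: (1,-1): +√(1/2); (-1,1): −√(1/2)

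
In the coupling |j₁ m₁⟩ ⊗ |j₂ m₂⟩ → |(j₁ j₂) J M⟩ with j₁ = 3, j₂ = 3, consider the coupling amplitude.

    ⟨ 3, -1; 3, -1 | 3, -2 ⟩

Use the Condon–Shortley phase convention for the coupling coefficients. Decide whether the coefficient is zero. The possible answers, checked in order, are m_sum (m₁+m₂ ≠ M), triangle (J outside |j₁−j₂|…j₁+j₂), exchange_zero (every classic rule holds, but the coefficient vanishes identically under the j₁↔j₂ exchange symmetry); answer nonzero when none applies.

m-sum: m₁+m₂ = -1+(-1) = -2, M = -2  ✓
triangle: |j₁−j₂| = 0 ≤ J = 3 ≤ j₁+j₂ = 6  ✓
exchange: j₁=j₂ and m₁=m₂, and (−1)^(j₁+j₂−J) = (−1)^3 = −1 forces ⟨j₁m₁;j₂m₂|JM⟩ = −⟨j₂m₂;j₁m₁|JM⟩ = −⟨j₁m₁;j₂m₂|JM⟩ ⇒ the coefficient vanishes identically
Racah sum check: Σ_k collapses to 0 ⇒ CG = 0

exchange_zero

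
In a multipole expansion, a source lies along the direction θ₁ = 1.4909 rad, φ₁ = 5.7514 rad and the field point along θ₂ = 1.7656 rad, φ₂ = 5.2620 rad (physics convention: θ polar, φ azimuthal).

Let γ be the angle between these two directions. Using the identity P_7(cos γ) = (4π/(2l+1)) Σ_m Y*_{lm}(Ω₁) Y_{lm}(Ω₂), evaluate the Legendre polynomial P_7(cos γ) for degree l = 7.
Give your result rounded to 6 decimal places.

-0.387059

Expand P_7 via completeness: Σ_{m} conj(Y_{7,m}) at Ω₁ times Y_{7,m} at Ω₂ —
  [-7]  conj(Y_{7,-7})(Ω₁) = (-0.408771, 0.268343) ; Y_{7,-7}(Ω₂) = (0.283726, 0.332992) ; Δ = (-0.205335, -0.059981)
  [-6]  conj(Y_{7,-6})(Ω₁) = (-0.146313, 0.007193) ; Y_{7,-6}(Ω₂) = (-0.319040, 0.050202) ; Δ = (0.046319, -0.009640)
  [-5]  conj(Y_{7,-5})(Ω₁) = (0.293373, 0.153729) ; Y_{7,-5}(Ω₂) = (-0.065592, 0.157978) ; Δ = (-0.043529, 0.036263)
  [-4]  conj(Y_{7,-4})(Ω₁) = (0.089083, 0.143251) ; Y_{7,-4}(Ω₂) = (-0.194212, -0.267687) ; Δ = (0.021045, -0.051667)
  [-3]  conj(Y_{7,-3})(Ω₁) = (-0.006957, -0.283216) ; Y_{7,-3}(Ω₂) = (-0.075794, 0.005927) ; Δ = (0.002206, 0.021425)
  [-2]  conj(Y_{7,-2})(Ω₁) = (0.086218, -0.155146) ; Y_{7,-2}(Ω₂) = (0.146721, -0.287718) ; Δ = (-0.031988, -0.047570)
  [-1]  conj(Y_{7,-1})(Ω₁) = (-0.228293, 0.134309) ; Y_{7,-1}(Ω₂) = (-0.020095, -0.032804) ; Δ = (0.008993, 0.004790)
  [+0]  conj(Y_{7,0})(Ω₁) = (-0.179963, -0.000000) ; Y_{7,0}(Ω₂) = (0.319178, 0.000000) ; Δ = (-0.057440, -0.000000)
  [+1]  conj(Y_{7,1})(Ω₁) = (0.228293, 0.134309) ; Y_{7,1}(Ω₂) = (0.020095, -0.032804) ; Δ = (0.008993, -0.004790)
  [+2]  conj(Y_{7,2})(Ω₁) = (0.086218, 0.155146) ; Y_{7,2}(Ω₂) = (0.146721, 0.287718) ; Δ = (-0.031988, 0.047570)
  [+3]  conj(Y_{7,3})(Ω₁) = (0.006957, -0.283216) ; Y_{7,3}(Ω₂) = (0.075794, 0.005927) ; Δ = (0.002206, -0.021425)
  [+4]  conj(Y_{7,4})(Ω₁) = (0.089083, -0.143251) ; Y_{7,4}(Ω₂) = (-0.194212, 0.267687) ; Δ = (0.021045, 0.051667)
  [+5]  conj(Y_{7,5})(Ω₁) = (-0.293373, 0.153729) ; Y_{7,5}(Ω₂) = (0.065592, 0.157978) ; Δ = (-0.043529, -0.036263)
  [+6]  conj(Y_{7,6})(Ω₁) = (-0.146313, -0.007193) ; Y_{7,6}(Ω₂) = (-0.319040, -0.050202) ; Δ = (0.046319, 0.009640)
  [+7]  conj(Y_{7,7})(Ω₁) = (0.408771, 0.268343) ; Y_{7,7}(Ω₂) = (-0.283726, 0.332992) ; Δ = (-0.205335, 0.059981)
Total Σ_m = (-0.462017, -0.000000). Multiply by 0.837758: (-0.387059, -0.000000). P_7(cos γ) = -0.387059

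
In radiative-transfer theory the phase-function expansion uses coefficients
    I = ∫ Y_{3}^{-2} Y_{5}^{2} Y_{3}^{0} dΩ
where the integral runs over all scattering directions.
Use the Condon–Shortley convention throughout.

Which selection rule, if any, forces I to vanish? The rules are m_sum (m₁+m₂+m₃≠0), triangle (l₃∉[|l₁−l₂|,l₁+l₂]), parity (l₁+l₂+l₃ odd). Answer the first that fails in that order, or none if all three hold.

Σmᵢ = 0  ✓
l₃∈[|l₁−l₂|,l₁+l₂]=[2,8], have l₃=3  ✓
Σlᵢ = 11 ⇒ odd  ✗

parity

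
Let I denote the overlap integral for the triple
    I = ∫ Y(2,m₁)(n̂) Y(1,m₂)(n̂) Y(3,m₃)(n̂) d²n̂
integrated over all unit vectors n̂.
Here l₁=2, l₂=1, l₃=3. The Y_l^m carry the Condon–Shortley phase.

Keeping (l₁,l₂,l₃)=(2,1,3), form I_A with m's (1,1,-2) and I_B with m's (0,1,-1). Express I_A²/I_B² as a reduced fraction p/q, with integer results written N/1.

Same 2,1,3: normalisation and zero-m 3j drop out of the ratio.
A: Δ: 0! 4! 2! / 7! → 1/105; sum: t=0:+1/12 = 1/12; 3j²(2 1 3; 1 1 -2) = Δ·Π!·Σ² = 2/21  (sign -1)
B: Δ: 0! 4! 2! / 7! → 1/105; sum: t=0:+1/8 = 1/8; 3j²(2 1 3; 0 1 -1) = Δ·Π!·Σ² = 2/35  (sign +1)
I_A²/I_B² = (2/21)/(2/35) = 5/3

5/3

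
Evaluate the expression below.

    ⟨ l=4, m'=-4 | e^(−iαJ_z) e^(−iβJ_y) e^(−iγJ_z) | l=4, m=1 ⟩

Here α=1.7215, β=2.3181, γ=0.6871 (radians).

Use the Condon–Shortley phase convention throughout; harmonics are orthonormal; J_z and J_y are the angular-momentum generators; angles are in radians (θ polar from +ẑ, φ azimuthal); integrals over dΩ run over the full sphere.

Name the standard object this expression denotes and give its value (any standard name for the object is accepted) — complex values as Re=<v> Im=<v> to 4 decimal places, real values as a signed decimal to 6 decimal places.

Wigner D-matrix element, Re=0.3090 Im=-0.0261

This is a Wigner D-matrix element — the rotation-matrix element ⟨l m'| R(α,β,γ) |l m⟩ in the angular-momentum basis.
First d^4_{-4,1}(β=2.3181), then the phase factors e^{-i(-4)α} and e^{-i(1)γ}:
With c≡cos(β/2)=0.400210 and s≡sin(β/2)=0.916423, N=[1·40320·120·6]^{1/2}=5387.986637
Admissible k: 5..5 (factorial args all ≥0)
  k=5: (−1)^0·5387.9866/(720)·0.4002^3·0.9164^5 = +0.310056
d^4_{-4,1}(2.3181) = +0.310056
Attach z-rotation phases: D = e^{-i(-4)(1.7215)}·(+0.310056)·e^{-i(1)(0.6871)} = +0.308955-0.026102i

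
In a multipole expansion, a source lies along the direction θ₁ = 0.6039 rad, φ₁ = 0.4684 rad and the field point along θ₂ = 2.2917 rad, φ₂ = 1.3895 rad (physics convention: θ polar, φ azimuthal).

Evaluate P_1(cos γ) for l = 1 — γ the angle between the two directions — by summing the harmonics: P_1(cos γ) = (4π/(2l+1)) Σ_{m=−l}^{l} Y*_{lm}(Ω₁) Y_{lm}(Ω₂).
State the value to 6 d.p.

-0.285259

Term-by-term m-sum for l=1 (normalisation 4π/3 = 4.188790):
  m=-1: (0.17506 + 0.08857j) × (0.04680 - 0.25528j) = 0.03080 - 0.04055j  (running Σ = 0.03080 - 0.04055j)
  m=0: (0.40218 + 0.00000j) × (-0.32251 + 0.00000j) = -0.12971 + 0.00000j  (running Σ = -0.09890 - 0.04055j)
  m=1: (-0.17506 + 0.08857j) × (-0.04680 - 0.25528j) = 0.03080 + 0.04055j  (running Σ = -0.06810 + 0.00000j)
Σ over m = -0.06810 + 0.00000j; ×(4π/3) → -0.28526 + 0.00000j. Real part: -0.285259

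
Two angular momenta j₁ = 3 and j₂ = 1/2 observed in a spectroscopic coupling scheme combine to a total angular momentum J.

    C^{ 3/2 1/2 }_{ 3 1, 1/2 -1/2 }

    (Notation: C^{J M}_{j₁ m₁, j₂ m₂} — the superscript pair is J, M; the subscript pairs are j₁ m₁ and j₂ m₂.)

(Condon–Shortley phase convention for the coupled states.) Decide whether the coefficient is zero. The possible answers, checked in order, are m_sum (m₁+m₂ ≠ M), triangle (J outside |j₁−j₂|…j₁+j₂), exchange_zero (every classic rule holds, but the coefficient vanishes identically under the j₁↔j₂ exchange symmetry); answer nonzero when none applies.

m-sum: m₁+m₂ = 1+(-1/2) = 1/2, M = 1/2  ✓
triangle: need |j₁−j₂| ≤ J ≤ j₁+j₂, i.e. J ∈ [5/2, 7/2]; J = 3/2 is outside ✗ ⇒ coefficient is 0

triangle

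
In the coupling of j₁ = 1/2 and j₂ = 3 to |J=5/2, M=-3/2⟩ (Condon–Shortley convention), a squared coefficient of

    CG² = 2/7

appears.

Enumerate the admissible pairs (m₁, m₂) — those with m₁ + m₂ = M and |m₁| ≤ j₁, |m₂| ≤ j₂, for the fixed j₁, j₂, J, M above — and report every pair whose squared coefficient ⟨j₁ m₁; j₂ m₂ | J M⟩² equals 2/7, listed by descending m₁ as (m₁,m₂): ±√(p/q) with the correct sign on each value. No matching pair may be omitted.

(-1/2,-1): −√(2/7)

Admissible pairs with m₁+m₂ = M = -3/2: (-1/2,-1), (1/2,-2)
  (m₁,m₂)=(1/2,-2): CG² = 5/7, CG = +√(5/7)
  (m₁,m₂)=(-1/2,-1): CG² = 2/7, CG = −√(2/7)   ← matches the target
Pairs with CG² = 2/7: (-1/2,-1): −√(2/7)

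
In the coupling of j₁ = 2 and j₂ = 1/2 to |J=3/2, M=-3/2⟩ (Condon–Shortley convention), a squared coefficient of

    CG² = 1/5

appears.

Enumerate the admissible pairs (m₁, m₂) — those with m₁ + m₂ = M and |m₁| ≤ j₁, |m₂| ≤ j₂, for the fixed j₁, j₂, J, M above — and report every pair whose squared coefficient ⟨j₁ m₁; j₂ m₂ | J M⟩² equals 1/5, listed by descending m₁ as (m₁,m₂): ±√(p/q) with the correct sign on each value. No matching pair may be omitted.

Admissible pairs with m₁+m₂ = M = -3/2: (-2,1/2), (-1,-1/2)
  (m₁,m₂)=(-1,-1/2): CG² = 1/5, CG = +√(1/5)   ← matches the target
  (m₁,m₂)=(-2,1/2): CG² = 4/5, CG = −√(4/5)
Pairs with CG² = 1/5: (-1,-1/2): +√(1/5)

(-1,-1/2): +√(1/5)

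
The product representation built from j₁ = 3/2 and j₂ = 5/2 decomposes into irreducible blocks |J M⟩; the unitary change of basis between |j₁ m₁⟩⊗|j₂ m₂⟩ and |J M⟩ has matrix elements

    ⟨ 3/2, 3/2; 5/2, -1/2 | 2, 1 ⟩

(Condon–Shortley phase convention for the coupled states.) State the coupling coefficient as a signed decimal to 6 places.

+0.566947

√[5·2!1!3!/7! · 3!0!2!3!3!1!] = √(36/7)
  +(−1)^0/∏(0,2,0,2,1,1)! = 1/4  (running 1/4)
⟨..|..⟩ = √(36/7)·(1/4) = +0.566947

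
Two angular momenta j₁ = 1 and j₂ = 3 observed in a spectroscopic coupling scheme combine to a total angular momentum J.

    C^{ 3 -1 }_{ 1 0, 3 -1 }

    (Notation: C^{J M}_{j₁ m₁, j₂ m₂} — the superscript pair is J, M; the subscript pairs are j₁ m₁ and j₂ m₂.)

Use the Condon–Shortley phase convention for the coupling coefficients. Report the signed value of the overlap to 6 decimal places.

triangle: 1!×1!×5!/8! = 120/40320
(j±m)!: 1!×1!×2!×4!×2!×4! = 2304
prefactor² = (2J+1)×Δ×N² = 48
  k=0: +1/(0!×1!×1!×2!×0!×3!) = 1/12
  k=1: −1/(1!×0!×0!×1!×1!×4!) = -1/24
Σ = 1/24  ⇒  CG² = 48×(1/24)² = 1/12
CG = +√(1/12) = +0.288675

+0.288675  (= +√(1/12))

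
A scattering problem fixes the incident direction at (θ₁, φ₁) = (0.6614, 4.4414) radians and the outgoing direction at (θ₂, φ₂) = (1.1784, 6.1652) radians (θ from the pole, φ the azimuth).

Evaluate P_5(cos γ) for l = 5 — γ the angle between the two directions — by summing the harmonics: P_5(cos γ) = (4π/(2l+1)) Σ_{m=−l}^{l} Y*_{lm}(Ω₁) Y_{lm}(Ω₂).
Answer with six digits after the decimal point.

Term-by-term m-sum for l=5 (normalisation 4π/11 = 1.142397):
  term(m=-5) = -0.008784-0.009150i   from Y*(Ω₁)=-0.039634-0.008691i, Y(Ω₂)=+0.259766+0.173900i
  term(m=-4) = +0.055202-0.038747i   from Y*(Ω₁)=+0.077124-0.145699i, Y(Ω₂)=+0.364392+0.185989i
  term(m=-3) = +0.014108+0.028546i   from Y*(Ω₁)=+0.268106+0.253716i, Y(Ω₂)=+0.080917+0.029900i
  term(m=-2) = +0.129730-0.040986i   from Y*(Ω₁)=-0.375277+0.225963i, Y(Ω₂)=-0.301970-0.072609i
  term(m=-1) = +0.002258+0.014643i   from Y*(Ω₁)=-0.022404-0.080640i, Y(Ω₂)=-0.175798-0.020838i
  term(m=+0) = -0.104928-0.000000i   from Y*(Ω₁)=-0.383938-0.000000i, Y(Ω₂)=+0.273294+0.000000i
  term(m=+1) = +0.002258-0.014643i   from Y*(Ω₁)=+0.022404-0.080640i, Y(Ω₂)=+0.175798-0.020838i
  term(m=+2) = +0.129730+0.040986i   from Y*(Ω₁)=-0.375277-0.225963i, Y(Ω₂)=-0.301970+0.072609i
  term(m=+3) = +0.014108-0.028546i   from Y*(Ω₁)=-0.268106+0.253716i, Y(Ω₂)=-0.080917+0.029900i
  term(m=+4) = +0.055202+0.038747i   from Y*(Ω₁)=+0.077124+0.145699i, Y(Ω₂)=+0.364392-0.185989i
  term(m=+5) = -0.008784+0.009150i   from Y*(Ω₁)=+0.039634-0.008691i, Y(Ω₂)=-0.259766+0.173900i
Accumulated sum +0.280098-0.000000i; after 4π/(2l+1) scaling, +0.319983-0.000000i ⇒ P_5 = 0.319983

0.319983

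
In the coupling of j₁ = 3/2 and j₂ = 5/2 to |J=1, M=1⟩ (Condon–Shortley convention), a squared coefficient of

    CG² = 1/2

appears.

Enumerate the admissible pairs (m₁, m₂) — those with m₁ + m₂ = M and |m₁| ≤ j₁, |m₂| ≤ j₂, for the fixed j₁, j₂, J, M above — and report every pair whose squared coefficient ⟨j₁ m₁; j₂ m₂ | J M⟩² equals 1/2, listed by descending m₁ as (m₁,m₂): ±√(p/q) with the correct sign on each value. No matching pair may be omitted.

(-3/2,5/2): −√(1/2)

Admissible pairs with m₁+m₂ = M = 1: (-3/2,5/2), (-1/2,3/2), (1/2,1/2), (3/2,-1/2)
  (m₁,m₂)=(3/2,-1/2): CG² = 1/20, CG = +√(1/20)
  (m₁,m₂)=(1/2,1/2): CG² = 3/20, CG = −√(3/20)
  (m₁,m₂)=(-1/2,3/2): CG² = 3/10, CG = +√(3/10)
  (m₁,m₂)=(-3/2,5/2): CG² = 1/2, CG = −√(1/2)   ← matches the target
Pairs with CG² = 1/2: (-3/2,5/2): −√(1/2)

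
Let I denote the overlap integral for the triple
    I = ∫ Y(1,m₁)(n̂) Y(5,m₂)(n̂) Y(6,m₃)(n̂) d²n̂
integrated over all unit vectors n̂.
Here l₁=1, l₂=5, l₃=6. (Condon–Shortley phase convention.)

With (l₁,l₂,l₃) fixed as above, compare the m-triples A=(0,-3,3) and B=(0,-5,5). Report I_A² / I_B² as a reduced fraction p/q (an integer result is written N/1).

l's match ⇒ only the (l;m) 3-j factors differ between A and B.
A: triangle coeff Δ(1,5,6) = 1/858; Σ_t [0,0]: t=0:+1/80640 = 1/80640; (3j)²=9/286 [(1 5 6; 0 -3 3)], sign=-1
B: triangle coeff Δ(1,5,6) = 1/858; Σ_t [0,0]: t=0:+1/3628800 = 1/3628800; (3j)²=1/78 [(1 5 6; 0 -5 5)], sign=-1
I_A²/I_B² = (9/286)/(1/78) = 27/11

27/11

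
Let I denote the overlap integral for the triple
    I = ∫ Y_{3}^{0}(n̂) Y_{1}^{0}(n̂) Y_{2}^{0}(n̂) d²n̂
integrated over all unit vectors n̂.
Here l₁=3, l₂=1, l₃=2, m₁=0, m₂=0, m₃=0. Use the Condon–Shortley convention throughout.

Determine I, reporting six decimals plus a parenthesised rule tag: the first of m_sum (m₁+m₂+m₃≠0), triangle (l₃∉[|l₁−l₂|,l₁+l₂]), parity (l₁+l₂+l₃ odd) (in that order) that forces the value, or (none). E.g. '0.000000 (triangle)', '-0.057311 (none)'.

m-sum 0 ✓  L=6 even ✓  2≤2≤4 ✓
Π(2lᵢ+1) = 7×3×5 = 105
triangle coeff Δ(3,1,2) = 1/105
Σ_t [1,1]: t=1:−1/4 = -1/4
(3j)²=3/35 [(3 1 2; 0 0 0)], sign=-1
(m-triple is (0,0,0) — same symbol as above.)
⇒ 4πI² = 27/35
I = (+1)√(27/35/(4π)) = 0.24776670
No selection rule forces the value: the integral is nonzero (none).

0.247767 (none)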